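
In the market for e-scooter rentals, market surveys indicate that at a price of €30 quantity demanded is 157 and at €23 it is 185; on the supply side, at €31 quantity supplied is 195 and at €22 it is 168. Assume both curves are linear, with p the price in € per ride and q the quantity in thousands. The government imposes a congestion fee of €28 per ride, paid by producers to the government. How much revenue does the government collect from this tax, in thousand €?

Tax revenue = €3612 thousand.

Demand slope: (185 − 157)/(23 − 30) = -4, so qd = 277 − 4p.
Supply slope: (168 − 195)/(22 − 31) = 3, so qs = 3p + 102.
Without the tax, 277 − 4p = 3p + 102 gives 7p = 175, so p* = €25 and q* = 177.
With the tax collected from producers, supply shifts: qs = 3(p − 28) + 102.
Solving gives q = 129 with consumers paying €37 and producers receiving €9 (the €28 wedge).
Revenue = t · Q = 28 · 129 = €3612.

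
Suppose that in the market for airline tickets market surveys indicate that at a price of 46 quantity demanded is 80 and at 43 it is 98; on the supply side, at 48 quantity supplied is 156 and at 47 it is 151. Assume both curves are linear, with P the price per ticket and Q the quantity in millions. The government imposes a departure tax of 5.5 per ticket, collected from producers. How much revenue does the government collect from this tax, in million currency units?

Demand slope: (98 − 80)/(43 − 46) = -6, so Qd = 356 − 6P.
Supply slope: (151 − 156)/(47 − 48) = 5, so Qs = 5P − 84.
Without the tax, 356 − 6P = 5P − 84 gives 11P = 440, so P* = 40 and Q* = 116.
With the tax collected from producers, supply shifts: Qs = 5(P − 5.5) − 84.
New equilibrium: consumers pay 42.5, producers receive 37, Q = 101. (Wedge: Pb − Ps = 5.5.)
Revenue = t · Q = 5.5 · 101 = 555.5.

Tax revenue = 555.5 million.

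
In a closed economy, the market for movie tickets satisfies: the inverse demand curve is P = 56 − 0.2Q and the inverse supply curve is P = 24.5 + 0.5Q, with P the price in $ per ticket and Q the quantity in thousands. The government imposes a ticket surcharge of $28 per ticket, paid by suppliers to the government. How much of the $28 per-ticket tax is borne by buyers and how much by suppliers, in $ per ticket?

Buyers bear $8 per ticket; suppliers bear $20 per ticket.

Inverting to Q(P) form: Qd = 280 − 5P; Qs = 2P − 49.
Without the tax, 280 − 5P = 2P − 49 gives 7P = 329, so P* = $47 and Q* = 45.
With the tax collected from suppliers, supply shifts: Qs = 2(P − 28) − 49.
New equilibrium: buyers pay $55, suppliers receive $27, Q = 5. (Wedge: Pb − Ps = 28.)
Burden on buyers: $8; on suppliers: $20. (They sum to $28.)
The less price-elastic side of the market bears the larger share of a per-unit tax.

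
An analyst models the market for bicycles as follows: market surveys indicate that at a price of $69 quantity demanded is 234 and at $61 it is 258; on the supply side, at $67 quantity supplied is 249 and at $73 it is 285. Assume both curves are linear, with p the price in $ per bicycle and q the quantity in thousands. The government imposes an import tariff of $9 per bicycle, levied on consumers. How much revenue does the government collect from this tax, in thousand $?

Demand slope: (258 − 234)/(61 − 69) = -3, so qd = 441 − 3p.
Supply slope: (285 − 249)/(73 − 67) = 6, so qs = 6p − 153.
Without the tax, 441 − 3p = 6p − 153 gives 9p = 594, so p* = $66 and q* = 243.
With the tax collected from consumers, demand (in seller-price terms) shifts: qd = 441 − 3(p + 9).
Solving gives q = 225 with consumers paying $72 and suppliers receiving $63 (the $9 wedge).
Revenue = t · Q = 9 · 225 = $2025.

Tax revenue = $2025 thousand.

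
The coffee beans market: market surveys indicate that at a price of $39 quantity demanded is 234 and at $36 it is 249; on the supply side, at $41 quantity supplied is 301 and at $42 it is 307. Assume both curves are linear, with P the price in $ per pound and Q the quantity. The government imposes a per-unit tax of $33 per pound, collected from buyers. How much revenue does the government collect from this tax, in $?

Demand slope: (249 − 234)/(36 − 39) = -5, so Qd = 429 − 5P.
Supply slope: (307 − 301)/(42 − 41) = 6, so Qs = 6P + 55.
Before the tax: set 429 − 5P = 6P + 55 → P* = $34, Q* = 259.
With the tax collected from buyers, demand (in seller-price terms) shifts: Qd = 429 − 5(P + 33).
Solving gives Q = 169 with buyers paying $52 and producers receiving $19 (the $33 wedge).
Revenue = t · Q = 33 · 169 = $5577.

Tax revenue = $5577.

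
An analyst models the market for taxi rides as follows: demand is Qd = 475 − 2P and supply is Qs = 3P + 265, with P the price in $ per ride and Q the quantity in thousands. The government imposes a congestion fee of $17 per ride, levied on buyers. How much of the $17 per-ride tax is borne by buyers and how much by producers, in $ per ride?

Buyers bear $10.2 per ride; producers bear $6.8 per ride.

Without the tax, 475 − 2P = 3P + 265 gives 5P = 210, so P* = $42 and Q* = 391.
With the tax collected from buyers, demand (in seller-price terms) shifts: Qd = 475 − 2(P + 17).
Solving gives Q = 370.6 with buyers paying $52.2 and producers receiving $35.2 (the $17 wedge).
Burden on buyers: $10.2; on producers: $6.8. (They sum to $17.)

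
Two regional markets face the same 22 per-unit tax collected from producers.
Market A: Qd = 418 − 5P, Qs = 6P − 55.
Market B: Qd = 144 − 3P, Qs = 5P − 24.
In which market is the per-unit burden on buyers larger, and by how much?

Market A: pre-tax P* = 43, Q* = 203; post-tax Q = 143; per-unit burden on buyers = 12.
Market B: pre-tax P* = 21, Q* = 81; post-tax Q = 39.75; per-unit burden on buyers = 13.75.
Difference: 12 vs 13.75 → market B is larger by 1.75.

Market B, by 1.75.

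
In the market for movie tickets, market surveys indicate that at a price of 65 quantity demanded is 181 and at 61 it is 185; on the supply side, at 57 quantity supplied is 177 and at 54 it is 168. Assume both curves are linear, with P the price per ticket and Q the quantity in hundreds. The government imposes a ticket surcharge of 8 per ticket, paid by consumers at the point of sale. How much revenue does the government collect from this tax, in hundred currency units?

Tax revenue = 1440 hundred.

Demand slope: (185 − 181)/(61 − 65) = -1, so Qd = 246 − P.
Supply slope: (168 − 177)/(54 − 57) = 3, so Qs = 3P + 6.
Before the tax: set 246 − P = 3P + 6 → P* = 60, Q* = 186.
With the tax collected from consumers, demand (in seller-price terms) shifts: Qd = 246 − (P + 8).
Solving gives Q = 180 with consumers paying 66 and suppliers receiving 58 (the 8 wedge).
Revenue = t · Q = 8 · 180 = 1440.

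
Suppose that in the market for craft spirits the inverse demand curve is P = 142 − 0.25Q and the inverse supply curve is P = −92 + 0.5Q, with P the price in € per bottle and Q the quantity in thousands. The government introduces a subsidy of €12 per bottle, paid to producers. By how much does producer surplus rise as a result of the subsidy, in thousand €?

Rewrite in direct form: Qd = 568 − 4P and Qs = 2P + 184.
Without the subsidy, 568 − 4P = 2P + 184 gives 6P = 384, so P* = €64 and Q* = 312.
With a per-unit subsidy paid to producers, each receives P + 12 per unit sold, so supply becomes Qs = 2(P + 12) + 184.
New equilibrium: buyers pay €60, producers receive €72, Q = 328. (Wedge: Pb − Ps = −12.)
ΔPS is the trapezoid between Q = 328 and Q = 312 of height €8: ½ · (312 + 328) · 8 = €2560.

Producer surplus rises by €2560 thousand.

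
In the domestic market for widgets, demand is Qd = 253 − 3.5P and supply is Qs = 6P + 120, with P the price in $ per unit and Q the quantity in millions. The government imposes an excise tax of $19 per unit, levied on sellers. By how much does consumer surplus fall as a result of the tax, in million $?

Before the tax: set 253 − 3.5P = 6P + 120 → P* = $14, Q* = 204.
With the tax collected from sellers, supply shifts: Qs = 6(P − 19) + 120.
Solving gives Q = 162 with consumers paying $26 and sellers receiving $7 (the $19 wedge).
ΔCS is the trapezoid between Q = 162 and Q = 204 of height $12: ½ · (204 + 162) · 12 = $2196.

Consumer surplus falls by $2196 million.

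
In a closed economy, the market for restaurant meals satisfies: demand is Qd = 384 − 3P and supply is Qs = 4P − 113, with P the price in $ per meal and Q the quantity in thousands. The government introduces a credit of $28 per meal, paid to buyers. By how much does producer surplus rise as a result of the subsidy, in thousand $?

Without the subsidy, 384 − 3P = 4P − 113 gives 7P = 497, so P* = $71 and Q* = 171.
With a per-unit subsidy paid to buyers, each effectively pays P − 28, so demand becomes Qd = 384 − 3(P − 28).
Solving gives Q = 219 with buyers paying $55 and producers receiving $83 (the $28 wedge).
ΔPS is the trapezoid between Q = 219 and Q = 171 of height $12: ½ · (171 + 219) · 12 = $2340.

Producer surplus rises by $2340 thousand.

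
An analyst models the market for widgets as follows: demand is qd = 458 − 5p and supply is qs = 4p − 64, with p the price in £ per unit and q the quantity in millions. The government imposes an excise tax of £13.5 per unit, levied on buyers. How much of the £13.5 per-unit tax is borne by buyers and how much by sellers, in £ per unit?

Without the tax, 458 − 5p = 4p − 64 gives 9p = 522, so p* = £58 and q* = 168.
With the tax collected from buyers, demand (in seller-price terms) shifts: qd = 458 − 5(p + 13.5).
Solving gives q = 138 with buyers paying £64 and sellers receiving £50.5 (the £13.5 wedge).
Burden on buyers: £6; on sellers: £7.5. (They sum to £13.5.)

Buyers bear £6 per unit; sellers bear £7.5 per unit.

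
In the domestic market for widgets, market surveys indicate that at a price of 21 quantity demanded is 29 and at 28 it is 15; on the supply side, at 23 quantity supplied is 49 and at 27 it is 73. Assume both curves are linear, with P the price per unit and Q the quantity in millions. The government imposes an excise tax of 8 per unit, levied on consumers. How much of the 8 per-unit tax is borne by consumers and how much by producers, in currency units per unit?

Consumers bear 6 per unit; producers bear 2 per unit.

Demand slope: (15 − 29)/(28 − 21) = -2, so Qd = 71 − 2P.
Supply slope: (73 − 49)/(27 − 23) = 6, so Qs = 6P − 89.
Without the tax, 71 − 2P = 6P − 89 gives 8P = 160, so P* = 20 and Q* = 31.
With the tax collected from consumers, demand (in seller-price terms) shifts: Qd = 71 − 2(P + 8).
New equilibrium: consumers pay 26, producers receive 18, Q = 19. (Wedge: Pb − Ps = 8.)
Burden on consumers: 6; on producers: 2. (They sum to 8.)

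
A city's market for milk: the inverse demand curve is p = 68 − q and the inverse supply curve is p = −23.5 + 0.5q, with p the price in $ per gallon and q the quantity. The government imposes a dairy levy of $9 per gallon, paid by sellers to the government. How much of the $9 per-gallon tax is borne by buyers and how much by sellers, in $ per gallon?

Rewrite in direct form: qd = 68 − p and qs = 2p + 47.
Before the tax: set 68 − p = 2p + 47 → p* = $7, q* = 61.
With the tax collected from sellers, supply shifts: qs = 2(p − 9) + 47.
New equilibrium: buyers pay $13, sellers receive $4, q = 55. (Wedge: pb − ps = 9.)
Burden on buyers: $6; on sellers: $3. (They sum to $9.)

Buyers bear $6 per gallon; sellers bear $3 per gallon.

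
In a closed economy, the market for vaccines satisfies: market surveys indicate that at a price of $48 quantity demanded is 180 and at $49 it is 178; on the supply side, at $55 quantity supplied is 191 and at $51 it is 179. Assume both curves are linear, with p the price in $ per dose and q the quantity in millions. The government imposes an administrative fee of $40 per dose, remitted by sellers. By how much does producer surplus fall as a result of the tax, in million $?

Demand slope: (178 − 180)/(49 − 48) = -2, so qd = 276 − 2p.
Supply slope: (179 − 191)/(51 − 55) = 3, so qs = 3p + 26.
Before the tax: set 276 − 2p = 3p + 26 → p* = $50, q* = 176.
With the tax collected from sellers, supply shifts: qs = 3(p − 40) + 26.
Solving gives q = 128 with consumers paying $74 and sellers receiving $34 (the $40 wedge).
ΔPS is the trapezoid between Q = 128 and Q = 176 of height $16: ½ · (176 + 128) · 16 = $2432.

Producer surplus falls by $2432 million.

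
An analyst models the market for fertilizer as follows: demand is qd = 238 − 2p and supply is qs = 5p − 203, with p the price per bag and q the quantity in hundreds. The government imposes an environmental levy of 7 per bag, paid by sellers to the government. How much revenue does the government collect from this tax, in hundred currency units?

Tax revenue = 714 hundred.

Without the tax, 238 − 2p = 5p − 203 gives 7p = 441, so p* = 63 and q* = 112.
With the tax collected from sellers, supply shifts: qs = 5(p − 7) − 203.
Solving gives q = 102 with buyers paying 68 and sellers receiving 61 (the 7 wedge).
Revenue = t · Q = 7 · 102 = 714.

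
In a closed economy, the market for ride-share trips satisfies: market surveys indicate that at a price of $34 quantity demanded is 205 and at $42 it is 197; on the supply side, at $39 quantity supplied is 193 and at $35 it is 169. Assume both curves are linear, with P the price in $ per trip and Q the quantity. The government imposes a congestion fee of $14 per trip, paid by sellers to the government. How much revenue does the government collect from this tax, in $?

Demand slope: (197 − 205)/(42 − 34) = -1, so Qd = 239 − P.
Supply slope: (169 − 193)/(35 − 39) = 6, so Qs = 6P − 41.
Without the tax, 239 − P = 6P − 41 gives 7P = 280, so P* = $40 and Q* = 199.
With the tax collected from sellers, supply shifts: Qs = 6(P − 14) − 41.
Solving gives Q = 187 with consumers paying $52 and sellers receiving $38 (the $14 wedge).
Revenue = t · Q = 14 · 187 = $2618.

Tax revenue = $2618.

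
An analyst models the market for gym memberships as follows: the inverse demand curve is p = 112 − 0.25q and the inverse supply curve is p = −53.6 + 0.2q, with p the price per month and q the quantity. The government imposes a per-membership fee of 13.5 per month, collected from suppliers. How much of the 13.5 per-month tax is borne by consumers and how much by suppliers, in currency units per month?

Inverting to q(p) form: qd = 448 − 4p; qs = 5p + 268.
Without the tax, 448 − 4p = 5p + 268 gives 9p = 180, so p* = 20 and q* = 368.
With the tax collected from suppliers, supply shifts: qs = 5(p − 13.5) + 268.
Solving gives q = 338 with consumers paying 27.5 and suppliers receiving 14 (the 13.5 wedge).
Burden on consumers: 7.5; on suppliers: 6. (They sum to 13.5.)
The less price-elastic side of the market bears the larger share of a per-unit tax.

Consumers bear 7.5 per month; suppliers bear 6 per month.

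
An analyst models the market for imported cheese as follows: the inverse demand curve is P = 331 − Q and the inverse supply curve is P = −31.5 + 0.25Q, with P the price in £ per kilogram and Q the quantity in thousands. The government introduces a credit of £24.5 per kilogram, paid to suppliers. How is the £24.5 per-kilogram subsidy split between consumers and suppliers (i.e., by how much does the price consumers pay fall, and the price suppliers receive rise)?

Consumers gain £19.6 per kilogram; suppliers gain £4.9 per kilogram.

Inverting to Q(P) form: Qd = 331 − P; Qs = 4P + 126.
Without the subsidy, 331 − P = 4P + 126 gives 5P = 205, so P* = £41 and Q* = 290.
With a per-unit subsidy paid to suppliers, each receives P + 24.5 per unit sold, so supply becomes Qs = 4(P + 24.5) + 126.
New equilibrium: consumers pay £21.4, suppliers receive £45.9, Q = 309.6. (Wedge: Pb − Ps = −24.5.)
Gain to consumers: £19.6; to suppliers: £4.9. (They sum to £24.5.)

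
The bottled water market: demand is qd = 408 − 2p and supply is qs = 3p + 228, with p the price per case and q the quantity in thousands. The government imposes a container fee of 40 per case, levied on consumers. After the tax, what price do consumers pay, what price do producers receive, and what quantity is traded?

Consumers pay 60; producers receive 20; quantity = 288.

Without the tax, 408 − 2p = 3p + 228 gives 5p = 180, so p* = 36 and q* = 336.
With the tax collected from consumers, demand (in seller-price terms) shifts: qd = 408 − 2(p + 40).
Solving gives q = 288 with consumers paying 60 and producers receiving 20 (the 40 wedge).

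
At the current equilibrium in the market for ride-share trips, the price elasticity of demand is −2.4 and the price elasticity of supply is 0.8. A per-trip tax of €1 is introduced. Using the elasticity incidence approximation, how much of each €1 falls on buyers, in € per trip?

Incidence ratio: buyers' share ≈ εs / (εs + |εd|) = 0.8 / (0.8 + 2.4) = 0.25.
So buyers bear ≈ 0.25 × €1 = €0.25; sellers bear €0.75.

Buyers bear ≈ €0.25 per trip.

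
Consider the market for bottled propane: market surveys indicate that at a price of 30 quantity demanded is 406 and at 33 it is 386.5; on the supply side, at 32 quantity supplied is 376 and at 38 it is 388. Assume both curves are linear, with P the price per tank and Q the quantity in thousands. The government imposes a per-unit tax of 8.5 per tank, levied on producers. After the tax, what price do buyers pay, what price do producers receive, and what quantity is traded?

Buyers pay 36; producers receive 27.5; quantity = 367.

Demand slope: (386.5 − 406)/(33 − 30) = -6.5, so Qd = 601 − 6.5P.
Supply slope: (388 − 376)/(38 − 32) = 2, so Qs = 2P + 312.
Without the tax, 601 − 6.5P = 2P + 312 gives 8.5P = 289, so P* = 34 and Q* = 380.
With the tax collected from producers, supply shifts: Qs = 2(P − 8.5) + 312.
Solving gives Q = 367 with buyers paying 36 and producers receiving 27.5 (the 8.5 wedge).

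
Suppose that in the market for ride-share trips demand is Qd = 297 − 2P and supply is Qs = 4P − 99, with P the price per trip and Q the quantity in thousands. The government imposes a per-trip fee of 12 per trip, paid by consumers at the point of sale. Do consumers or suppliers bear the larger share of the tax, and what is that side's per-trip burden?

Without the tax, 297 − 2P = 4P − 99 gives 6P = 396, so P* = 66 and Q* = 165.
With the tax collected from consumers, demand (in seller-price terms) shifts: Qd = 297 − 2(P + 12).
Solving gives Q = 149 with consumers paying 74 and suppliers receiving 62 (the 12 wedge).
Per-trip burden: consumers 8, suppliers 4.
Consumers take the larger share because demand is less price-elastic here (demand slope 2 vs supply slope 4).

Consumers bear the larger share: 8 per trip.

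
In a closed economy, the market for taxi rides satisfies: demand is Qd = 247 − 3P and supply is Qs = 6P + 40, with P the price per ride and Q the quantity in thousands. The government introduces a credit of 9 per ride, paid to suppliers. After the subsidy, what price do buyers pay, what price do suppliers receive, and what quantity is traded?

Buyers pay 17; suppliers receive 26; quantity = 196.

Without the subsidy, 247 − 3P = 6P + 40 gives 9P = 207, so P* = 23 and Q* = 178.
With a per-unit subsidy paid to suppliers, each receives P + 9 per unit sold, so supply becomes Qs = 6(P + 9) + 40.
Solving gives Q = 196 with buyers paying 17 and suppliers receiving 26 (the 9 wedge).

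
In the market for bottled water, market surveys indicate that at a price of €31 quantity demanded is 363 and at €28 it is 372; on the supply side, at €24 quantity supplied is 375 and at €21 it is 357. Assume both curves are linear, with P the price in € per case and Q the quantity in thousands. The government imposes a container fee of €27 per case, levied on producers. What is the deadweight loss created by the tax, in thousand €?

Deadweight loss = €729 thousand.

Demand slope: (372 − 363)/(28 − 31) = -3, so Qd = 456 − 3P.
Supply slope: (357 − 375)/(21 − 24) = 6, so Qs = 6P + 231.
Before the tax: set 456 − 3P = 6P + 231 → P* = €25, Q* = 381.
With the tax collected from producers, supply shifts: Qs = 6(P − 27) + 231.
New equilibrium: buyers pay €43, producers receive €16, Q = 327. (Wedge: Pb − Ps = 27.)
Quantity falls by |ΔQ| = |381 − 327| = 54.
DWL = ½ · t · |ΔQ| = ½ · 27 · 54 = €729.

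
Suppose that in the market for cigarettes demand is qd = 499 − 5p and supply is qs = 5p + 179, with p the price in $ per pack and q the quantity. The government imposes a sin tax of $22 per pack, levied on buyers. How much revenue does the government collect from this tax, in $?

Tax revenue = $6248.

Before the tax: set 499 − 5p = 5p + 179 → p* = $32, q* = 339.
With the tax collected from buyers, demand (in seller-price terms) shifts: qd = 499 − 5(p + 22).
New equilibrium: buyers pay $43, producers receive $21, q = 284. (Wedge: pb − ps = 22.)
Revenue = t · Q = 22 · 284 = $6248.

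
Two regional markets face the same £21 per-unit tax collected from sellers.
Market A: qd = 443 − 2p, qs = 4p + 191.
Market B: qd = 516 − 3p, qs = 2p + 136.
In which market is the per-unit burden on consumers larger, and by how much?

Market A, by £5.6.

Market A: pre-tax p* = £42, q* = 359; post-tax q = 331; per-unit burden on consumers = £14.
Market B: pre-tax p* = £76, q* = 288; post-tax q = 262.8; per-unit burden on consumers = £8.4.
Difference: £14 vs £8.4 → market A is larger by £5.6.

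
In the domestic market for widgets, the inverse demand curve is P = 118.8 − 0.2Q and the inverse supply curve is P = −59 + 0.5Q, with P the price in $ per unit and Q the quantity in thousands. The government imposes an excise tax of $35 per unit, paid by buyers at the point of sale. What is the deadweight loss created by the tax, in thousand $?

Deadweight loss = $875 thousand.

Rewrite in direct form: Qd = 594 − 5P and Qs = 2P + 118.
Before the tax: set 594 − 5P = 2P + 118 → P* = $68, Q* = 254.
With the tax collected from buyers, demand (in seller-price terms) shifts: Qd = 594 − 5(P + 35).
Solving gives Q = 204 with buyers paying $78 and suppliers receiving $43 (the $35 wedge).
Quantity falls by |ΔQ| = |254 − 204| = 50.
DWL = ½ · t · |ΔQ| = ½ · 35 · 50 = $875.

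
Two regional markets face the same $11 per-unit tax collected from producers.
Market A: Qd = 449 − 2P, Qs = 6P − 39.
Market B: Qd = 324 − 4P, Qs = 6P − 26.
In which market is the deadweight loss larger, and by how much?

Market B, by $54.45.

Market A: pre-tax P* = $61, Q* = 327; post-tax Q = 310.5; deadweight loss = $90.75.
Market B: pre-tax P* = $35, Q* = 184; post-tax Q = 157.6; deadweight loss = $145.2.
Difference: $90.75 vs $145.2 → market B is larger by $54.45.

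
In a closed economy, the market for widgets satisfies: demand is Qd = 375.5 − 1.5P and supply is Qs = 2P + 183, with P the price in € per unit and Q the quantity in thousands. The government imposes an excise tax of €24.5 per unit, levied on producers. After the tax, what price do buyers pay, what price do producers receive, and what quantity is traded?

Before the tax: set 375.5 − 1.5P = 2P + 183 → P* = €55, Q* = 293.
With the tax collected from producers, supply shifts: Qs = 2(P − 24.5) + 183.
Solving gives Q = 272 with buyers paying €69 and producers receiving €44.5 (the €24.5 wedge).
The less price-elastic side of the market bears the larger share of a per-unit tax.

Buyers pay €69; producers receive €44.5; quantity = 272.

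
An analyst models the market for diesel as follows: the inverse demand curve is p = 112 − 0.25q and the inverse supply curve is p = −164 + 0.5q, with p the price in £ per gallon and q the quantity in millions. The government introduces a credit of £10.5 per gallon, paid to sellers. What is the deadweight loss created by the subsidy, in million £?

Inverting to q(p) form: qd = 448 − 4p; qs = 2p + 328.
Before the subsidy: set 448 − 4p = 2p + 328 → p* = £20, q* = 368.
With a per-unit subsidy paid to sellers, each receives p + 10.5 per unit sold, so supply becomes qs = 2(p + 10.5) + 328.
New equilibrium: consumers pay £16.5, sellers receive £27, q = 382. (Wedge: pb − ps = −10.5.)
Quantity rises by |ΔQ| = |368 − 382| = 14.
DWL = ½ · t · |ΔQ| = ½ · 10.5 · 14 = £73.5.

Deadweight loss = £73.5 million.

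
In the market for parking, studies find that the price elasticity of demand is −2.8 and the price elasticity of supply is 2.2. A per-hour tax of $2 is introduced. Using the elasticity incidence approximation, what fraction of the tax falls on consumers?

Incidence ratio: consumers' share ≈ εs / (εs + |εd|) = 2.2 / (2.2 + 2.8) = 0.44.
Supply is the less elastic side, so consumers bear the smaller share.

Consumers' share ≈ 0.44.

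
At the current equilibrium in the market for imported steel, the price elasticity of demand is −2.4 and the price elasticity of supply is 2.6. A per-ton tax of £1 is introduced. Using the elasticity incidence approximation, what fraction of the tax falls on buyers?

Incidence ratio: buyers' share ≈ εs / (εs + |εd|) = 2.6 / (2.6 + 2.4) = 0.52.
Supply is the more elastic side, so buyers bear the larger share.

Buyers' share ≈ 0.52.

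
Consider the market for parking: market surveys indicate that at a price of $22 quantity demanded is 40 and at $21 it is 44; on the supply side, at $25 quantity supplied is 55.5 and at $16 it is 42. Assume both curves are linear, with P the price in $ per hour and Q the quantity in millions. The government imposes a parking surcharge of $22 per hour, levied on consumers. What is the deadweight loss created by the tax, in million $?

Deadweight loss = $264 million.

Demand slope: (44 − 40)/(21 − 22) = -4, so Qd = 128 − 4P.
Supply slope: (42 − 55.5)/(16 − 25) = 1.5, so Qs = 1.5P + 18.
Before the tax: set 128 − 4P = 1.5P + 18 → P* = $20, Q* = 48.
With the tax collected from consumers, demand (in seller-price terms) shifts: Qd = 128 − 4(P + 22).
Solving gives Q = 24 with consumers paying $26 and sellers receiving $4 (the $22 wedge).
Quantity falls by |ΔQ| = |48 − 24| = 24.
DWL = ½ · t · |ΔQ| = ½ · 22 · 24 = $264.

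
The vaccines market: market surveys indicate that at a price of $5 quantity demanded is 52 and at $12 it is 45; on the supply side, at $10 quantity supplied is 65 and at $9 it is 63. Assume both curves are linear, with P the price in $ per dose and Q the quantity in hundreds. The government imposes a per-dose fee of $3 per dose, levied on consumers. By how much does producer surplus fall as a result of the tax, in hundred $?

Producer surplus falls by $52 hundred.

Demand slope: (45 − 52)/(12 − 5) = -1, so Qd = 57 − P.
Supply slope: (63 − 65)/(9 − 10) = 2, so Qs = 2P + 45.
Without the tax, 57 − P = 2P + 45 gives 3P = 12, so P* = $4 and Q* = 53.
With the tax collected from consumers, demand (in seller-price terms) shifts: Qd = 57 − (P + 3).
New equilibrium: consumers pay $6, suppliers receive $3, Q = 51. (Wedge: Pb − Ps = 3.)
ΔPS is the trapezoid between Q = 51 and Q = 53 of height $1: ½ · (53 + 51) · 1 = $52.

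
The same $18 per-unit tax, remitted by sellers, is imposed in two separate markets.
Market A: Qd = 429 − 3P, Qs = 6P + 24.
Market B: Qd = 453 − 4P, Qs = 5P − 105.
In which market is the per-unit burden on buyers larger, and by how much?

Market A, by $2.

Market A: pre-tax P* = $45, Q* = 294; post-tax Q = 258; per-unit burden on buyers = $12.
Market B: pre-tax P* = $62, Q* = 205; post-tax Q = 165; per-unit burden on buyers = $10.
Difference: $12 vs $10 → market A is larger by $2.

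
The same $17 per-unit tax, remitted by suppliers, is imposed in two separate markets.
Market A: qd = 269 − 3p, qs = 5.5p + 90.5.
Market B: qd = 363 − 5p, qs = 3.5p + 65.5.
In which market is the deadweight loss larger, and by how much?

Market B, by $17.

Market A: pre-tax p* = $21, q* = 206; post-tax q = 173; deadweight loss = $280.5.
Market B: pre-tax p* = $35, q* = 188; post-tax q = 153; deadweight loss = $297.5.
Difference: $280.5 vs $297.5 → market B is larger by $17.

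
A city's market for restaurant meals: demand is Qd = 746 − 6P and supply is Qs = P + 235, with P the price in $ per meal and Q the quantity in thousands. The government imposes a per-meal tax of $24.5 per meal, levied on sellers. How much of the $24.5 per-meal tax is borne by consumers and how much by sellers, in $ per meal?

Consumers bear $3.5 per meal; sellers bear $21 per meal.

Before the tax: set 746 − 6P = P + 235 → P* = $73, Q* = 308.
With the tax collected from sellers, supply shifts: Qs = (P − 24.5) + 235.
Solving gives Q = 287 with consumers paying $76.5 and sellers receiving $52 (the $24.5 wedge).
Burden on consumers: $3.5; on sellers: $21. (They sum to $24.5.)
The less price-elastic side of the market bears the larger share of a per-unit tax.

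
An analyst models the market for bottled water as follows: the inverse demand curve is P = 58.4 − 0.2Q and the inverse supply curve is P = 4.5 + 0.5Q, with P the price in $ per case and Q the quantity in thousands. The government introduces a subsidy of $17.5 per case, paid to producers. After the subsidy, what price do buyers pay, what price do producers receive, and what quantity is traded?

Inverting to Q(P) form: Qd = 292 − 5P; Qs = 2P − 9.
Without the subsidy, 292 − 5P = 2P − 9 gives 7P = 301, so P* = $43 and Q* = 77.
With a per-unit subsidy paid to producers, each receives P + 17.5 per unit sold, so supply becomes Qs = 2(P + 17.5) − 9.
New equilibrium: buyers pay $38, producers receive $55.5, Q = 102. (Wedge: Pb − Ps = −17.5.)

Buyers pay $38; producers receive $55.5; quantity = 102.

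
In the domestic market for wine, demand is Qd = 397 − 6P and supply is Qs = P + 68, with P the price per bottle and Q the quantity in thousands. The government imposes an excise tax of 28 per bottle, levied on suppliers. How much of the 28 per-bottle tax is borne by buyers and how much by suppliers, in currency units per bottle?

Before the tax: set 397 − 6P = P + 68 → P* = 47, Q* = 115.
With the tax collected from suppliers, supply shifts: Qs = (P − 28) + 68.
Solving gives Q = 91 with buyers paying 51 and suppliers receiving 23 (the 28 wedge).
Burden on buyers: 4; on suppliers: 24. (They sum to 28.)

Buyers bear 4 per bottle; suppliers bear 24 per bottle.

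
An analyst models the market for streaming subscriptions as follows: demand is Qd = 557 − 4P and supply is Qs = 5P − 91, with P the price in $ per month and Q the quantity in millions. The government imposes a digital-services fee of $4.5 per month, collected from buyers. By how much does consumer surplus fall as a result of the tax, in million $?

Consumer surplus falls by $660 million.

Before the tax: set 557 − 4P = 5P − 91 → P* = $72, Q* = 269.
With the tax collected from buyers, demand (in seller-price terms) shifts: Qd = 557 − 4(P + 4.5).
Solving gives Q = 259 with buyers paying $74.5 and producers receiving $70 (the $4.5 wedge).
ΔCS is the trapezoid between Q = 259 and Q = 269 of height $2.5: ½ · (269 + 259) · 2.5 = $660.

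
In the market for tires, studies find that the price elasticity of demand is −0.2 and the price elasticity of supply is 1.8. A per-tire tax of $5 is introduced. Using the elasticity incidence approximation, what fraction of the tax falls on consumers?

Incidence ratio: consumers' share ≈ εs / (εs + |εd|) = 1.8 / (1.8 + 0.2) = 0.9.
Supply is the more elastic side, so consumers bear the larger share.

Consumers' share ≈ 0.9.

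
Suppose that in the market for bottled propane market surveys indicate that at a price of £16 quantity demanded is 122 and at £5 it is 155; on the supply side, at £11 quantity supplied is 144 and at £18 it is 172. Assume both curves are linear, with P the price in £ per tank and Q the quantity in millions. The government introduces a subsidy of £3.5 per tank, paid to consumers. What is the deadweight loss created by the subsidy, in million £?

Demand slope: (155 − 122)/(5 − 16) = -3, so Qd = 170 − 3P.
Supply slope: (172 − 144)/(18 − 11) = 4, so Qs = 4P + 100.
Before the subsidy: set 170 − 3P = 4P + 100 → P* = £10, Q* = 140.
With a per-unit subsidy paid to consumers, each effectively pays P − 3.5, so demand becomes Qd = 170 − 3(P − 3.5).
New equilibrium: consumers pay £8, producers receive £11.5, Q = 146. (Wedge: Pb − Ps = −3.5.)
Quantity rises by |ΔQ| = |140 − 146| = 6.
DWL = ½ · t · |ΔQ| = ½ · 3.5 · 6 = £10.5.

Deadweight loss = £10.5 million.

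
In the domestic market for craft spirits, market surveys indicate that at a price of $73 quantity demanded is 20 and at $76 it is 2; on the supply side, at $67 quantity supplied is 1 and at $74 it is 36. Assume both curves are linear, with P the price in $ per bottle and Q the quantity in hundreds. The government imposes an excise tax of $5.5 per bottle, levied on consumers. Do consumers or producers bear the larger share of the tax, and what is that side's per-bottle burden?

Producers bear the larger share: $3 per bottle.

Demand slope: (2 − 20)/(76 − 73) = -6, so Qd = 458 − 6P.
Supply slope: (36 − 1)/(74 − 67) = 5, so Qs = 5P − 334.
Before the tax: set 458 − 6P = 5P − 334 → P* = $72, Q* = 26.
With the tax collected from consumers, demand (in seller-price terms) shifts: Qd = 458 − 6(P + 5.5).
Solving gives Q = 11 with consumers paying $74.5 and producers receiving $69 (the $5.5 wedge).
Per-bottle burden: consumers $2.5, producers $3.
Producers take the larger share because supply is less price-elastic here (demand slope 6 vs supply slope 5).
The less price-elastic side of the market bears the larger share of a per-unit tax.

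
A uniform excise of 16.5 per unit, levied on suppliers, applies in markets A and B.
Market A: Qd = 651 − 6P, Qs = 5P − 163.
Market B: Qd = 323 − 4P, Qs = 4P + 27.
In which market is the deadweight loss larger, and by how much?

Market A, by 99.

Market A: pre-tax P* = 74, Q* = 207; post-tax Q = 162; deadweight loss = 371.25.
Market B: pre-tax P* = 37, Q* = 175; post-tax Q = 142; deadweight loss = 272.25.
Difference: 371.25 vs 272.25 → market A is larger by 99.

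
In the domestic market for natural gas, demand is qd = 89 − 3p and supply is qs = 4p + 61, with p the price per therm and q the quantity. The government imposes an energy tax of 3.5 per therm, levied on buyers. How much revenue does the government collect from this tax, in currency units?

Without the tax, 89 − 3p = 4p + 61 gives 7p = 28, so p* = 4 and q* = 77.
With the tax collected from buyers, demand (in seller-price terms) shifts: qd = 89 − 3(p + 3.5).
New equilibrium: buyers pay 6, producers receive 2.5, q = 71. (Wedge: pb − ps = 3.5.)
Revenue = t · Q = 3.5 · 71 = 248.5.

Tax revenue = 248.5.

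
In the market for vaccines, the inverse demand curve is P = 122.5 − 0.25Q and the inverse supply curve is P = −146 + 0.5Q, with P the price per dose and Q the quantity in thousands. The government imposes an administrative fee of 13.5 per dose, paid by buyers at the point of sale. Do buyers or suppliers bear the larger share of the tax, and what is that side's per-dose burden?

Suppliers bear the larger share: 9 per dose.

Rewrite in direct form: Qd = 490 − 4P and Qs = 2P + 292.
Without the tax, 490 − 4P = 2P + 292 gives 6P = 198, so P* = 33 and Q* = 358.
With the tax collected from buyers, demand (in seller-price terms) shifts: Qd = 490 − 4(P + 13.5).
Solving gives Q = 340 with buyers paying 37.5 and suppliers receiving 24 (the 13.5 wedge).
Per-dose burden: buyers 4.5, suppliers 9.
Suppliers take the larger share because supply is less price-elastic here (demand slope 4 vs supply slope 2).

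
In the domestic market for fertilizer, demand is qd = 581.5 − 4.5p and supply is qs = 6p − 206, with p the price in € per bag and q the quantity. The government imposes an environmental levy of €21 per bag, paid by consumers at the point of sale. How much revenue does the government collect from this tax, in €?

Tax revenue = €3990.

Before the tax: set 581.5 − 4.5p = 6p − 206 → p* = €75, q* = 244.
With the tax collected from consumers, demand (in seller-price terms) shifts: qd = 581.5 − 4.5(p + 21).
Solving gives q = 190 with consumers paying €87 and producers receiving €66 (the €21 wedge).
Revenue = t · Q = 21 · 190 = €3990.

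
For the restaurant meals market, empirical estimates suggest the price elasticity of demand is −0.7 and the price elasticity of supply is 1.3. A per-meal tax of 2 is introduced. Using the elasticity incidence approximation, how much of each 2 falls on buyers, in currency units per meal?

Buyers bear ≈ 1.3 per meal.

Incidence ratio: buyers' share ≈ εs / (εs + |εd|) = 1.3 / (1.3 + 0.7) = 0.65.
So buyers bear ≈ 0.65 × 2 = 1.3; sellers bear 0.7.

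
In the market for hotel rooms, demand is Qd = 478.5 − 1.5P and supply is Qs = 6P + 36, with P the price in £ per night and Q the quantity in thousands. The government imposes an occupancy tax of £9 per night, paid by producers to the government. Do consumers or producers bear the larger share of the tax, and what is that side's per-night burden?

Consumers bear the larger share: £7.2 per night.

Before the tax: set 478.5 − 1.5P = 6P + 36 → P* = £59, Q* = 390.
With the tax collected from producers, supply shifts: Qs = 6(P − 9) + 36.
New equilibrium: consumers pay £66.2, producers receive £57.2, Q = 379.2. (Wedge: Pb − Ps = 9.)
Per-night burden: consumers £7.2, producers £1.8.
Consumers take the larger share because demand is less price-elastic here (demand slope 1.5 vs supply slope 6).
The less price-elastic side of the market bears the larger share of a per-unit tax.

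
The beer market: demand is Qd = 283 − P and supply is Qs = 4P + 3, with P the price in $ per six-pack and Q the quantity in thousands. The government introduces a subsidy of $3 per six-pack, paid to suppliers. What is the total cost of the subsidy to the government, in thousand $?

Without the subsidy, 283 − P = 4P + 3 gives 5P = 280, so P* = $56 and Q* = 227.
With a per-unit subsidy paid to suppliers, each receives P + 3 per unit sold, so supply becomes Qs = 4(P + 3) + 3.
Solving gives Q = 229.4 with consumers paying $53.6 and suppliers receiving $56.6 (the $3 wedge).
Outlay = t · Q = 3 · 229.4 = $688.2.

Government outlay = $688.2 thousand.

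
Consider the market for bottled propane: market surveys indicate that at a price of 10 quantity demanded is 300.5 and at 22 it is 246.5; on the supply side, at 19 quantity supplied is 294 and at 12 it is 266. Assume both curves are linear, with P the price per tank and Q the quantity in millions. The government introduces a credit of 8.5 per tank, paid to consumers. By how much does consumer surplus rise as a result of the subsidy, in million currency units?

Consumer surplus rises by 1148 million.

Demand slope: (246.5 − 300.5)/(22 − 10) = -4.5, so Qd = 345.5 − 4.5P.
Supply slope: (266 − 294)/(12 − 19) = 4, so Qs = 4P + 218.
Before the subsidy: set 345.5 − 4.5P = 4P + 218 → P* = 15, Q* = 278.
With a per-unit subsidy paid to consumers, each effectively pays P − 8.5, so demand becomes Qd = 345.5 − 4.5(P − 8.5).
New equilibrium: consumers pay 11, producers receive 19.5, Q = 296. (Wedge: Pb − Ps = −8.5.)
ΔCS is the trapezoid between Q = 296 and Q = 278 of height 4: ½ · (278 + 296) · 4 = 1148.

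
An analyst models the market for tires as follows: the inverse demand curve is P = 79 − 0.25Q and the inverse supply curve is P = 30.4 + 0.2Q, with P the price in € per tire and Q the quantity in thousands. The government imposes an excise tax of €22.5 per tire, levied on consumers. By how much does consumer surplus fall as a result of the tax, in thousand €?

Inverting to Q(P) form: Qd = 316 − 4P; Qs = 5P − 152.
Without the tax, 316 − 4P = 5P − 152 gives 9P = 468, so P* = €52 and Q* = 108.
With the tax collected from consumers, demand (in seller-price terms) shifts: Qd = 316 − 4(P + 22.5).
New equilibrium: consumers pay €64.5, producers receive €42, Q = 58. (Wedge: Pb − Ps = 22.5.)
ΔCS is the trapezoid between Q = 58 and Q = 108 of height €12.5: ½ · (108 + 58) · 12.5 = €1037.5.

Consumer surplus falls by €1037.5 thousand.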